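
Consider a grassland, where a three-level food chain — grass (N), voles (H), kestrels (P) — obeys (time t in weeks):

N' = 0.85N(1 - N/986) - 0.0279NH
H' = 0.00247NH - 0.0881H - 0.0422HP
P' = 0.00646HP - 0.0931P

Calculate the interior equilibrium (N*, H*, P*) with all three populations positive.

N* ≈ 520, H* ≈ 14.4, P* ≈ 28.3

From dP/dt = 0: 0.00646H* = 0.0931, so H* = 14.4.
From dN/dt = 0: 0.85(1 - N*/986) = 0.0279·14.4, giving N* = 986·(1 - 0.473) = 520.
From dH/dt = 0: 0.00247·520 - 0.0881 = 0.0422P*, so P* = 1.2/0.0422 = 28.3.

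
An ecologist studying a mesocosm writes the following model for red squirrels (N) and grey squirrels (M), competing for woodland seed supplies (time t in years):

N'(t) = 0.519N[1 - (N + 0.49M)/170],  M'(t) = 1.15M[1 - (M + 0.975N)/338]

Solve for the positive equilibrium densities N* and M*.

Setting both brackets to zero gives the nullclines N + 0.49M = 170 and 0.975N + M = 338.
Substituting M = 338 - 0.975N into the first: N(1 - 0.49·0.975) = 170 - 0.49·338.
So N* = 4.38/0.522 = 8.39, and then M* = 338 - 0.975·8.39 = 330.

N* ≈ 8.39, M* ≈ 330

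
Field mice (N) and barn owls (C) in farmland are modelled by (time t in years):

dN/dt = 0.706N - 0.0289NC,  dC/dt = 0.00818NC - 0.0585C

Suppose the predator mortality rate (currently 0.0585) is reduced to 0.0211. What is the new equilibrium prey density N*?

N* ≈ 2.58

At the interior fixed point, setting dC/dt = 0 with C > 0 fixes N* = (predator death rate)/(NC coefficient) — independent of the other coefficients.
With the change, N* = 0.0211/0.00818 = 2.58; it falls from 7.15.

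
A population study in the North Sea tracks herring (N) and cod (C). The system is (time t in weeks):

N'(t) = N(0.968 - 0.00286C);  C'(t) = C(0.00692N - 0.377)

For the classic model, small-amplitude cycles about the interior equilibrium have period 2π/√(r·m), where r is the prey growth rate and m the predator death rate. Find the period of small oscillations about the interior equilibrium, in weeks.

Here r = 0.968 and m = 0.377, so r·m = 0.365.
ω = √0.365 = 0.604 per week, hence T = 2π/ω ≈ 10.4 weeks.

T ≈ 10.4 weeks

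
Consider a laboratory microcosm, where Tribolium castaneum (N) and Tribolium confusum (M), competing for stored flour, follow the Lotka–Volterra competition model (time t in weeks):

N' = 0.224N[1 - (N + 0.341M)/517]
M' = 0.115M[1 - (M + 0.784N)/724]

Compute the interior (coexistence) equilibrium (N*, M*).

N* ≈ 369, M* ≈ 435

Setting both brackets to zero gives the nullclines N + 0.341M = 517 and 0.784N + M = 724.
Substituting M = 724 - 0.784N into the first: N(1 - 0.341·0.784) = 517 - 0.341·724.
So N* = 270/0.733 = 369, and then M* = 724 - 0.784·369 = 435.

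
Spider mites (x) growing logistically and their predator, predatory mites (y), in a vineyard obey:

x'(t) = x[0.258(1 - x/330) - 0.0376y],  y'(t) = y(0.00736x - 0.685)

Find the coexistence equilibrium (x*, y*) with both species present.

x* ≈ 93.1, y* ≈ 4.93

From dy/dt = 0 with y > 0: 0.00736x* = 0.685, so x* = 93.1.
Substitute into dx/dt = 0: 0.258(1 - 93.1/330) = 0.0376y*.
The bracket is 0.718, giving y* = 0.185/0.0376 = 4.93.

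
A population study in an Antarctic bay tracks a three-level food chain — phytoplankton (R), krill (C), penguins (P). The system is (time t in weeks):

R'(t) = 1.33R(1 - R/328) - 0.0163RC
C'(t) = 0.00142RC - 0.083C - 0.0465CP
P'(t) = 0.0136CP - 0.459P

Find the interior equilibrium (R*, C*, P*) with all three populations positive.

R* ≈ 192, C* ≈ 33.8, P* ≈ 4.09

From dP/dt = 0: 0.0136C* = 0.459, so C* = 33.8.
From dR/dt = 0: 1.33(1 - R*/328) = 0.0163·33.8, giving R* = 328·(1 - 0.414) = 192.
From dC/dt = 0: 0.00142·192 - 0.083 = 0.0465P*, so P* = 0.19/0.0465 = 4.09.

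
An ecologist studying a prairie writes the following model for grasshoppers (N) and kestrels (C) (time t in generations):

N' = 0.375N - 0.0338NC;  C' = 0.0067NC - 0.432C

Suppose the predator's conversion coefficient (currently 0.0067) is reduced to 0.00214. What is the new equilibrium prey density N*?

At the interior fixed point, setting dC/dt = 0 with C > 0 fixes N* = (predator death rate)/(NC coefficient) — independent of the other coefficients.
With the change, N* = 0.432/0.00214 = 202; it rises from 64.5.

N* ≈ 202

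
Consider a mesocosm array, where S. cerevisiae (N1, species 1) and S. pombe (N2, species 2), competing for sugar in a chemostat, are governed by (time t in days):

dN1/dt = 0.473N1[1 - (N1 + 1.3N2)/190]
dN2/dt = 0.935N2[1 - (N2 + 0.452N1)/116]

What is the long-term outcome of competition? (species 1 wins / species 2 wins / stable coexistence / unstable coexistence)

Compare the nullcline intercepts: K1/α12 = 190/1.3 = 146 > K2 = 116; K2/α21 = 116/0.452 = 257 > K1 = 190.
Since both inequalities hold, each species can invade when rare, so the interior equilibrium is stable.

stable coexistence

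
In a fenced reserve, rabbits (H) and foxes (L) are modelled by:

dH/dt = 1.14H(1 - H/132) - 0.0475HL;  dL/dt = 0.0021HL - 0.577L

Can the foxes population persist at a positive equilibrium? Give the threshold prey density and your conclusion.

Threshold H = 275; K < 275, so no, the predator goes extinct.

The predator equation gives dL/dt > 0 only when H > 0.577/0.0021 = 275.
Without the predator, H → K = 132. Since 132 < 275, the predator cannot invade.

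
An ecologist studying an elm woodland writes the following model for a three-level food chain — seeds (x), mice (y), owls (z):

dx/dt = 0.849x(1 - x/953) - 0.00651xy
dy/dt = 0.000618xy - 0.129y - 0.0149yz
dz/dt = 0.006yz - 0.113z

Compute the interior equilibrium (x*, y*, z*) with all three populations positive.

x* ≈ 815, y* ≈ 18.8, z* ≈ 25.2

From dz/dt = 0: 0.006y* = 0.113, so y* = 18.8.
From dx/dt = 0: 0.849(1 - x*/953) = 0.00651·18.8, giving x* = 953·(1 - 0.144) = 815.
From dy/dt = 0: 0.000618·815 - 0.129 = 0.0149z*, so z* = 0.375/0.0149 = 25.2.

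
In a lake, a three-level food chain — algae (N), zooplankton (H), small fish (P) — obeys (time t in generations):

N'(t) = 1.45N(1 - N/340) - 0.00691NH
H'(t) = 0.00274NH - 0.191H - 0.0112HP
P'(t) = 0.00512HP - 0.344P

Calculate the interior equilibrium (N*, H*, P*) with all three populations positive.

From dP/dt = 0: 0.00512H* = 0.344, so H* = 67.2.
From dN/dt = 0: 1.45(1 - N*/340) = 0.00691·67.2, giving N* = 340·(1 - 0.32) = 231.
From dH/dt = 0: 0.00274·231 - 0.191 = 0.0112P*, so P* = 0.442/0.0112 = 39.5.

N* ≈ 231, H* ≈ 67.2, P* ≈ 39.5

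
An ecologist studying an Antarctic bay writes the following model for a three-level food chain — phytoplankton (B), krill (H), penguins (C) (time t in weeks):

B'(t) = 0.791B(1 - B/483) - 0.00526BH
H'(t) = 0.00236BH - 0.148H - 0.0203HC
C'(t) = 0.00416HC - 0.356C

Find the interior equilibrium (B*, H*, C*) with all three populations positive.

From dC/dt = 0: 0.00416H* = 0.356, so H* = 85.6.
From dB/dt = 0: 0.791(1 - B*/483) = 0.00526·85.6, giving B* = 483·(1 - 0.569) = 208.
From dH/dt = 0: 0.00236·208 - 0.148 = 0.0203C*, so C* = 0.343/0.0203 = 16.9.

B* ≈ 208, H* ≈ 85.6, C* ≈ 16.9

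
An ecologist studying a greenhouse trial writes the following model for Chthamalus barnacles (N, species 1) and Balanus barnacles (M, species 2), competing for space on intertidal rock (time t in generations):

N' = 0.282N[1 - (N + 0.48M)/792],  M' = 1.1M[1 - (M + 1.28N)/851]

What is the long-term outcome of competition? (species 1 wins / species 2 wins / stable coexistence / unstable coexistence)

species 1 excludes species 2

Compare the nullcline intercepts: K1/α12 = 792/0.48 = 1650 > K2 = 851; K2/α21 = 851/1.28 = 665 < K1 = 792.
Since the inequalities point opposite ways, species 1 can invade but species 2 cannot.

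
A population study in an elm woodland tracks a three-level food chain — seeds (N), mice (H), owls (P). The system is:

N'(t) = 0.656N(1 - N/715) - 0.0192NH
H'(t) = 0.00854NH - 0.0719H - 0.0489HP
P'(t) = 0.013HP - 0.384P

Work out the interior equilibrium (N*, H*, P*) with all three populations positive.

N* ≈ 96.9, H* ≈ 29.5, P* ≈ 15.4

From dP/dt = 0: 0.013H* = 0.384, so H* = 29.5.
From dN/dt = 0: 0.656(1 - N*/715) = 0.0192·29.5, giving N* = 715·(1 - 0.865) = 96.9.
From dH/dt = 0: 0.00854·96.9 - 0.0719 = 0.0489P*, so P* = 0.755/0.0489 = 15.4.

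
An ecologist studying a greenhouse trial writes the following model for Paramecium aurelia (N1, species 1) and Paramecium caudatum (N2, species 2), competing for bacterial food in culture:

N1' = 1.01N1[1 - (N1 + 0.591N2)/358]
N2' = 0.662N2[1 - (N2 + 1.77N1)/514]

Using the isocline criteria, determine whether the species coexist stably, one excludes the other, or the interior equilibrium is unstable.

Compare the nullcline intercepts: K1/α12 = 358/0.591 = 606 > K2 = 514; K2/α21 = 514/1.77 = 290 < K1 = 358.
Since the inequalities point opposite ways, species 1 can invade but species 2 cannot.

species 1 excludes species 2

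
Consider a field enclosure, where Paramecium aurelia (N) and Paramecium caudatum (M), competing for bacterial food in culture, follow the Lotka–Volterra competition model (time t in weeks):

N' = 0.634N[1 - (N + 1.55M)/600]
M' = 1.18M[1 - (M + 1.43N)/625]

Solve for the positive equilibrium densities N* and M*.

Setting both brackets to zero gives the nullclines N + 1.55M = 600 and 1.43N + M = 625.
Substituting M = 625 - 1.43N into the first: N(1 - 1.55·1.43) = 600 - 1.55·625.
So N* = -369/-1.22 = 303, and then M* = 625 - 1.43·303 = 192.

N* ≈ 303, M* ≈ 192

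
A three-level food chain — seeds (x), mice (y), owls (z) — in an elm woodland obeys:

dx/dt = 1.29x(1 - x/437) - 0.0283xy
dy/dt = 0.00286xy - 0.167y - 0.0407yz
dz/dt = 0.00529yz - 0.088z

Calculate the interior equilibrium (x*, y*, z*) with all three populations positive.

From dz/dt = 0: 0.00529y* = 0.088, so y* = 16.6.
From dx/dt = 0: 1.29(1 - x*/437) = 0.0283·16.6, giving x* = 437·(1 - 0.365) = 278.
From dy/dt = 0: 0.00286·278 - 0.167 = 0.0407z*, so z* = 0.627/0.0407 = 15.4.

x* ≈ 278, y* ≈ 16.6, z* ≈ 15.4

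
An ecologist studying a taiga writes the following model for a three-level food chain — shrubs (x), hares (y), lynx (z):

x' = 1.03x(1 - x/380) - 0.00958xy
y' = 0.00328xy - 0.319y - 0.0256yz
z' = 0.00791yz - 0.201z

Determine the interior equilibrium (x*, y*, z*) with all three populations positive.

From dz/dt = 0: 0.00791y* = 0.201, so y* = 25.4.
From dx/dt = 0: 1.03(1 - x*/380) = 0.00958·25.4, giving x* = 380·(1 - 0.236) = 290.
From dy/dt = 0: 0.00328·290 - 0.319 = 0.0256z*, so z* = 0.633/0.0256 = 24.7.

x* ≈ 290, y* ≈ 25.4, z* ≈ 24.7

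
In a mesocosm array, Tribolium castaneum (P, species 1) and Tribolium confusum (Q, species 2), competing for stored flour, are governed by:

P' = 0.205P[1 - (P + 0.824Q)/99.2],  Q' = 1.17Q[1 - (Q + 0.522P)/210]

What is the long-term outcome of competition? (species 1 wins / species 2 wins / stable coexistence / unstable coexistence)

species 2 excludes species 1

Compare the nullcline intercepts: K1/α12 = 99.2/0.824 = 120 < K2 = 210; K2/α21 = 210/0.522 = 402 > K1 = 99.2.
Since the inequalities point opposite ways, species 2 can invade but species 1 cannot.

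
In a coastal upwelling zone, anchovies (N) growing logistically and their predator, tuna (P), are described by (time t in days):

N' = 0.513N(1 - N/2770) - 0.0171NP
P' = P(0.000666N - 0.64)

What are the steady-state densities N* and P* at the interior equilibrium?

From dP/dt = 0 with P > 0: 0.000666N* = 0.64, so N* = 961.
Substitute into dN/dt = 0: 0.513(1 - 961/2770) = 0.0171P*.
The bracket is 0.653, giving P* = 0.335/0.0171 = 19.6.

N* ≈ 961, P* ≈ 19.6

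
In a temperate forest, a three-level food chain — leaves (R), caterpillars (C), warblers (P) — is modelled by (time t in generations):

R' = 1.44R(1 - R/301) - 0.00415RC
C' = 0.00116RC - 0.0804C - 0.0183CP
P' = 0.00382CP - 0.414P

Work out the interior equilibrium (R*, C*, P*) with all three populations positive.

R* ≈ 207, C* ≈ 108, P* ≈ 8.73

From dP/dt = 0: 0.00382C* = 0.414, so C* = 108.
From dR/dt = 0: 1.44(1 - R*/301) = 0.00415·108, giving R* = 301·(1 - 0.312) = 207.
From dC/dt = 0: 0.00116·207 - 0.0804 = 0.0183P*, so P* = 0.16/0.0183 = 8.73.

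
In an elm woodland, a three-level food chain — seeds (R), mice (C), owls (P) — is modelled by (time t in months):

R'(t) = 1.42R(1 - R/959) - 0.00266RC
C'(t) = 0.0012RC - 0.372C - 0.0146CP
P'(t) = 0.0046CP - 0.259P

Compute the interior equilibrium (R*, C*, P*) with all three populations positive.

From dP/dt = 0: 0.0046C* = 0.259, so C* = 56.3.
From dR/dt = 0: 1.42(1 - R*/959) = 0.00266·56.3, giving R* = 959·(1 - 0.105) = 858.
From dC/dt = 0: 0.0012·858 - 0.372 = 0.0146P*, so P* = 0.657/0.0146 = 45.

R* ≈ 858, C* ≈ 56.3, P* ≈ 45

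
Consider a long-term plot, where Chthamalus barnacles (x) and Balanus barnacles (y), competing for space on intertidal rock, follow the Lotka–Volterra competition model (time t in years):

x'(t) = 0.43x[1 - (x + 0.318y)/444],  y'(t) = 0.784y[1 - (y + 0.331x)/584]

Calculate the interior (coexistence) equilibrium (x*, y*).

Setting both brackets to zero gives the nullclines x + 0.318y = 444 and 0.331x + y = 584.
Substituting y = 584 - 0.331x into the first: x(1 - 0.318·0.331) = 444 - 0.318·584.
So x* = 258/0.895 = 289, and then y* = 584 - 0.331·289 = 488.

x* ≈ 289, y* ≈ 488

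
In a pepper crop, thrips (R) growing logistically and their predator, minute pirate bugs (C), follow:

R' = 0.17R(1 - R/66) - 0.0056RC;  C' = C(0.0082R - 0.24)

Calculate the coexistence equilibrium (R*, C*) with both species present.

From dC/dt = 0 with C > 0: 0.0082R* = 0.24, so R* = 29.3.
Substitute into dR/dt = 0: 0.17(1 - 29.3/66) = 0.0056C*.
The bracket is 0.557, giving C* = 0.0946/0.0056 = 16.9.

R* ≈ 29.3, C* ≈ 16.9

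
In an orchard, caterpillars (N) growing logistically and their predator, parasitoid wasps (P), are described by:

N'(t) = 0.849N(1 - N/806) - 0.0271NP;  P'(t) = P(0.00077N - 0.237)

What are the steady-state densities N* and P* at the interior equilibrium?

From dP/dt = 0 with P > 0: 0.00077N* = 0.237, so N* = 308.
Substitute into dN/dt = 0: 0.849(1 - 308/806) = 0.0271P*.
The bracket is 0.618, giving P* = 0.525/0.0271 = 19.4.

N* ≈ 308, P* ≈ 19.4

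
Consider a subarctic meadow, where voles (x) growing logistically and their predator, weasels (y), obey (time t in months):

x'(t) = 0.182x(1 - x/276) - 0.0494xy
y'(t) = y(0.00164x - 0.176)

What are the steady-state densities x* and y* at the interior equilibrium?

x* ≈ 107, y* ≈ 2.25

From dy/dt = 0 with y > 0: 0.00164x* = 0.176, so x* = 107.
Substitute into dx/dt = 0: 0.182(1 - 107/276) = 0.0494y*.
The bracket is 0.611, giving y* = 0.111/0.0494 = 2.25.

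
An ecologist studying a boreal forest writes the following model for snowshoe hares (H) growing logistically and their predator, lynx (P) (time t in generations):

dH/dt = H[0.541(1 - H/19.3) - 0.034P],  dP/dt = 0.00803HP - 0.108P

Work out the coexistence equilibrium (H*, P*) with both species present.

From dP/dt = 0 with P > 0: 0.00803H* = 0.108, so H* = 13.4.
Substitute into dH/dt = 0: 0.541(1 - 13.4/19.3) = 0.034P*.
The bracket is 0.303, giving P* = 0.164/0.034 = 4.82.

H* ≈ 13.4, P* ≈ 4.82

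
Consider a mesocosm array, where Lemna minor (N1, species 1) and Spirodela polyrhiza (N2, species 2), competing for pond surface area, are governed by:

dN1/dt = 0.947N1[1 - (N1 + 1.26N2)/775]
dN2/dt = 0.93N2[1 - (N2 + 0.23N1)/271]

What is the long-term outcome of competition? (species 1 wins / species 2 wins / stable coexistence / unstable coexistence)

stable coexistence

Compare the nullcline intercepts: K1/α12 = 775/1.26 = 615 > K2 = 271; K2/α21 = 271/0.23 = 1180 > K1 = 775.
Since both inequalities hold, each species can invade when rare, so the interior equilibrium is stable.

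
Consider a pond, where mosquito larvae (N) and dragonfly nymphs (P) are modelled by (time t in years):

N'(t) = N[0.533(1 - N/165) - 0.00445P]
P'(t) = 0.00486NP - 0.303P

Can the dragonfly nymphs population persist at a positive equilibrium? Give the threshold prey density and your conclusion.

The predator equation gives dP/dt > 0 only when N > 0.303/0.00486 = 62.3.
Without the predator, N → K = 165. Since 165 > 62.3, the predator can invade and persist.

Threshold N = 62.3; K > 62.3, so yes, the predator persists.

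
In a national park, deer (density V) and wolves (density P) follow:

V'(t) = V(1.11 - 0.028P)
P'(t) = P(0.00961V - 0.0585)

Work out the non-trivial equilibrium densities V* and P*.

Set dP/dt = 0 with P > 0: 0.00961V - 0.0585 = 0, so V* = 0.0585/0.00961 = 6.09.
Set dV/dt = 0 with V > 0: 1.11 - 0.028P = 0, so P* = 1.11/0.028 = 39.6.

V* ≈ 6.09, P* ≈ 39.6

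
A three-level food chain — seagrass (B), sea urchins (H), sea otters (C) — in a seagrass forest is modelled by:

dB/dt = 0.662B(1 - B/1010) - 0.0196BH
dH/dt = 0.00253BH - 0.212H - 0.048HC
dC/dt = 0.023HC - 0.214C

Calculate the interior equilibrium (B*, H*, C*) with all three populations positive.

From dC/dt = 0: 0.023H* = 0.214, so H* = 9.3.
From dB/dt = 0: 0.662(1 - B*/1010) = 0.0196·9.3, giving B* = 1010·(1 - 0.275) = 732.
From dH/dt = 0: 0.00253·732 - 0.212 = 0.048C*, so C* = 1.64/0.048 = 34.2.

B* ≈ 732, H* ≈ 9.3, C* ≈ 34.2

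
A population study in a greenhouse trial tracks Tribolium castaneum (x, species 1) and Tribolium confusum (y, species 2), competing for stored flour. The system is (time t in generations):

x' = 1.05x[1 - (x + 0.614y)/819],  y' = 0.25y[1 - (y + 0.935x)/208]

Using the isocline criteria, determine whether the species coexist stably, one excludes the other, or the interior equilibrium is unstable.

species 1 excludes species 2

Compare the nullcline intercepts: K1/α12 = 819/0.614 = 1330 > K2 = 208; K2/α21 = 208/0.935 = 222 < K1 = 819.
Since the inequalities point opposite ways, species 1 can invade but species 2 cannot.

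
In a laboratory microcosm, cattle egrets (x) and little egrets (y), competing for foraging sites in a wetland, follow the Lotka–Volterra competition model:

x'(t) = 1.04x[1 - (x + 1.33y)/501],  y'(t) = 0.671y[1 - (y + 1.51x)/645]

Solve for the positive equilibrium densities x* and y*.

Setting both brackets to zero gives the nullclines x + 1.33y = 501 and 1.51x + y = 645.
Substituting y = 645 - 1.51x into the first: x(1 - 1.33·1.51) = 501 - 1.33·645.
So x* = -357/-1.01 = 354, and then y* = 645 - 1.51·354 = 111.

x* ≈ 354, y* ≈ 111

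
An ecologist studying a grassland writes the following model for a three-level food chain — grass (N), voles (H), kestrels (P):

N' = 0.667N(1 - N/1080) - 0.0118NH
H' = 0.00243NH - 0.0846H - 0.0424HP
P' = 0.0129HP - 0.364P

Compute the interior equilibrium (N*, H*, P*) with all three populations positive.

N* ≈ 541, H* ≈ 28.2, P* ≈ 29

From dP/dt = 0: 0.0129H* = 0.364, so H* = 28.2.
From dN/dt = 0: 0.667(1 - N*/1080) = 0.0118·28.2, giving N* = 1080·(1 - 0.499) = 541.
From dH/dt = 0: 0.00243·541 - 0.0846 = 0.0424P*, so P* = 1.23/0.0424 = 29.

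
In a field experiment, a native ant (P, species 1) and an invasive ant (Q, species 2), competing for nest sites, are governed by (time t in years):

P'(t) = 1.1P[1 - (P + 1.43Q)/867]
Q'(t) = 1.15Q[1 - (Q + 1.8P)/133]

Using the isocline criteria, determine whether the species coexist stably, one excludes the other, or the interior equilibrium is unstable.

Compare the nullcline intercepts: K1/α12 = 867/1.43 = 606 > K2 = 133; K2/α21 = 133/1.8 = 73.9 < K1 = 867.
Since the inequalities point opposite ways, species 1 can invade but species 2 cannot.

species 1 excludes species 2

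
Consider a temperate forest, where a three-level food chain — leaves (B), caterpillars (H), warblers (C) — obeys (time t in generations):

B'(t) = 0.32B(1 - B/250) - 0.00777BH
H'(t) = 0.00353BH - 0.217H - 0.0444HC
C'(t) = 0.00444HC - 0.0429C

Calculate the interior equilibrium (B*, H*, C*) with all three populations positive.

From dC/dt = 0: 0.00444H* = 0.0429, so H* = 9.66.
From dB/dt = 0: 0.32(1 - B*/250) = 0.00777·9.66, giving B* = 250·(1 - 0.235) = 191.
From dH/dt = 0: 0.00353·191 - 0.217 = 0.0444C*, so C* = 0.458/0.0444 = 10.3.

B* ≈ 191, H* ≈ 9.66, C* ≈ 10.3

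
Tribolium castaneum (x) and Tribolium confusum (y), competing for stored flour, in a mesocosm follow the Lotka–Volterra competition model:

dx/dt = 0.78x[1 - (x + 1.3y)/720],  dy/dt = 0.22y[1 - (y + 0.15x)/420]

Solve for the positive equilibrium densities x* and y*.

Setting both brackets to zero gives the nullclines x + 1.3y = 720 and 0.15x + y = 420.
Substituting y = 420 - 0.15x into the first: x(1 - 1.3·0.15) = 720 - 1.3·420.
So x* = 174/0.805 = 216, and then y* = 420 - 0.15·216 = 388.

x* ≈ 216, y* ≈ 388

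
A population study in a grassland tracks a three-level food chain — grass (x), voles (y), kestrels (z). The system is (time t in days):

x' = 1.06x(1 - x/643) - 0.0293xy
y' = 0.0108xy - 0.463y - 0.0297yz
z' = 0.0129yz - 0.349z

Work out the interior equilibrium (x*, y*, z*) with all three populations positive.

x* ≈ 162, y* ≈ 27.1, z* ≈ 43.4

From dz/dt = 0: 0.0129y* = 0.349, so y* = 27.1.
From dx/dt = 0: 1.06(1 - x*/643) = 0.0293·27.1, giving x* = 643·(1 - 0.748) = 162.
From dy/dt = 0: 0.0108·162 - 0.463 = 0.0297z*, so z* = 1.29/0.0297 = 43.4.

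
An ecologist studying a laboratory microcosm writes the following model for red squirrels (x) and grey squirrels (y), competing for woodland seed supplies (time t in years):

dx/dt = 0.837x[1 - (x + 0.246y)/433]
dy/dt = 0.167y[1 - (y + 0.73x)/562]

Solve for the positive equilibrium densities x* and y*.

x* ≈ 359, y* ≈ 300

Setting both brackets to zero gives the nullclines x + 0.246y = 433 and 0.73x + y = 562.
Substituting y = 562 - 0.73x into the first: x(1 - 0.246·0.73) = 433 - 0.246·562.
So x* = 295/0.82 = 359, and then y* = 562 - 0.73·359 = 300.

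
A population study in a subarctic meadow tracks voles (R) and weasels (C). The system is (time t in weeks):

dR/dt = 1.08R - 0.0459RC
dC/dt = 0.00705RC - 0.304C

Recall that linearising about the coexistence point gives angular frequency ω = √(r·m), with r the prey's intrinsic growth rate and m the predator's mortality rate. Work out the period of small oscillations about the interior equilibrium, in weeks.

T ≈ 11 weeks

Here r = 1.08 and m = 0.304, so r·m = 0.328.
ω = √0.328 = 0.573 per week, hence T = 2π/ω ≈ 11 weeks.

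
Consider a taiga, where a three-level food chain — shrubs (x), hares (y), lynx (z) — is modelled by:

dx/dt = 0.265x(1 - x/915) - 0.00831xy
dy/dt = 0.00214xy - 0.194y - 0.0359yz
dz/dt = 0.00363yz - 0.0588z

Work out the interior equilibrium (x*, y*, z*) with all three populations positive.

x* ≈ 450, y* ≈ 16.2, z* ≈ 21.4

From dz/dt = 0: 0.00363y* = 0.0588, so y* = 16.2.
From dx/dt = 0: 0.265(1 - x*/915) = 0.00831·16.2, giving x* = 915·(1 - 0.508) = 450.
From dy/dt = 0: 0.00214·450 - 0.194 = 0.0359z*, so z* = 0.769/0.0359 = 21.4.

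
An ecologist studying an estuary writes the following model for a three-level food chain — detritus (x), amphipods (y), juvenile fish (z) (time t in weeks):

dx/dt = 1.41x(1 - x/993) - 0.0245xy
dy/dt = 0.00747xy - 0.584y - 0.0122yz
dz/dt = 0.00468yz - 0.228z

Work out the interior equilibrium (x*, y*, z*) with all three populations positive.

x* ≈ 152, y* ≈ 48.7, z* ≈ 45.4

From dz/dt = 0: 0.00468y* = 0.228, so y* = 48.7.
From dx/dt = 0: 1.41(1 - x*/993) = 0.0245·48.7, giving x* = 993·(1 - 0.847) = 152.
From dy/dt = 0: 0.00747·152 - 0.584 = 0.0122z*, so z* = 0.554/0.0122 = 45.4.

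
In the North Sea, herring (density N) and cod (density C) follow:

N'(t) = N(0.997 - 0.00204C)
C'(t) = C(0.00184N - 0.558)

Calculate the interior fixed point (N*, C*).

Set dC/dt = 0 with C > 0: 0.00184N - 0.558 = 0, so N* = 0.558/0.00184 = 303.
Set dN/dt = 0 with N > 0: 0.997 - 0.00204C = 0, so C* = 0.997/0.00204 = 489.

N* ≈ 303, C* ≈ 489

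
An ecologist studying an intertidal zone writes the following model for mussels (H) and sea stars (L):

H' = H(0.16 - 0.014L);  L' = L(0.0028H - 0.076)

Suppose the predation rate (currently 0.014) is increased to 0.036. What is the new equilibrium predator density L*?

L* ≈ 4.44

At the interior fixed point, setting dH/dt = 0 with H > 0 fixes L* = (prey growth rate)/(HL coefficient) — independent of the other coefficients.
With the change, L* = 0.16/0.036 = 4.44; it falls from 11.4.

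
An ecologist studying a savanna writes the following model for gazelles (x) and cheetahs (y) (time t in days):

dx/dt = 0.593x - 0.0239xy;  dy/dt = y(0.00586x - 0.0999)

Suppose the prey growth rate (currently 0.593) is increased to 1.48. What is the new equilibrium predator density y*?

At the interior fixed point, setting dx/dt = 0 with x > 0 fixes y* = (prey growth rate)/(xy coefficient) — independent of the other coefficients.
With the change, y* = 1.48/0.0239 = 61.9; it rises from 24.8.

y* ≈ 61.9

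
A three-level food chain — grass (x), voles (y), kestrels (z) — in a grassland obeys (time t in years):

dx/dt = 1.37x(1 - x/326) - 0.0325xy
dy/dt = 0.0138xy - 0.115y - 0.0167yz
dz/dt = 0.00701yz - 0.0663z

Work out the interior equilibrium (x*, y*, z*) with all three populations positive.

From dz/dt = 0: 0.00701y* = 0.0663, so y* = 9.46.
From dx/dt = 0: 1.37(1 - x*/326) = 0.0325·9.46, giving x* = 326·(1 - 0.224) = 253.
From dy/dt = 0: 0.0138·253 - 0.115 = 0.0167z*, so z* = 3.37/0.0167 = 202.

x* ≈ 253, y* ≈ 9.46, z* ≈ 202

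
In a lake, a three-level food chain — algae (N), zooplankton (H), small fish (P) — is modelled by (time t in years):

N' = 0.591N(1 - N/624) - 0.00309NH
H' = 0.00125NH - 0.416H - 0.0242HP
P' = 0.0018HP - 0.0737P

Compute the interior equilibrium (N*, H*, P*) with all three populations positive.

N* ≈ 490, H* ≈ 40.9, P* ≈ 8.14

From dP/dt = 0: 0.0018H* = 0.0737, so H* = 40.9.
From dN/dt = 0: 0.591(1 - N*/624) = 0.00309·40.9, giving N* = 624·(1 - 0.214) = 490.
From dH/dt = 0: 0.00125·490 - 0.416 = 0.0242P*, so P* = 0.197/0.0242 = 8.14.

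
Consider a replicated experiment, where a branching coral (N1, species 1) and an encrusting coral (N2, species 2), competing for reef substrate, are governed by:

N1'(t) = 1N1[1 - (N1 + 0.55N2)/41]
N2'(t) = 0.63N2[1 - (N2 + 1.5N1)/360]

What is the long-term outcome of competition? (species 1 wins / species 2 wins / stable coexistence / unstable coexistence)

Compare the nullcline intercepts: K1/α12 = 41/0.55 = 74.5 < K2 = 360; K2/α21 = 360/1.5 = 240 > K1 = 41.
Since the inequalities point opposite ways, species 2 can invade but species 1 cannot.

species 2 excludes species 1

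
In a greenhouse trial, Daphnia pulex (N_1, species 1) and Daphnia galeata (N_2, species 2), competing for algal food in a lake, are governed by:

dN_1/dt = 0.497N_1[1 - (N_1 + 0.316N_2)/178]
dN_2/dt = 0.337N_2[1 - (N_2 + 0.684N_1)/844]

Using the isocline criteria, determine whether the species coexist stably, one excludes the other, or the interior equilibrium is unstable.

species 2 excludes species 1

Compare the nullcline intercepts: K1/α12 = 178/0.316 = 563 < K2 = 844; K2/α21 = 844/0.684 = 1230 > K1 = 178.
Since the inequalities point opposite ways, species 2 can invade but species 1 cannot.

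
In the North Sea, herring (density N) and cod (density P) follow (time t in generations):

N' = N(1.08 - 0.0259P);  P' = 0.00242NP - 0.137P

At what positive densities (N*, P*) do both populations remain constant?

Set dP/dt = 0 with P > 0: 0.00242N - 0.137 = 0, so N* = 0.137/0.00242 = 56.6.
Set dN/dt = 0 with N > 0: 1.08 - 0.0259P = 0, so P* = 1.08/0.0259 = 41.7.

N* ≈ 56.6, P* ≈ 41.7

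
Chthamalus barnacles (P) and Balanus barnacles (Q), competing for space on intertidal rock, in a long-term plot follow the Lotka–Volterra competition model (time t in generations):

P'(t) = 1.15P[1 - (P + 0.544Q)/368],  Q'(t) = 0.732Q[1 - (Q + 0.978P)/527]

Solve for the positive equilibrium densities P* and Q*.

Setting both brackets to zero gives the nullclines P + 0.544Q = 368 and 0.978P + Q = 527.
Substituting Q = 527 - 0.978P into the first: P(1 - 0.544·0.978) = 368 - 0.544·527.
So P* = 81.3/0.468 = 174, and then Q* = 527 - 0.978·174 = 357.

P* ≈ 174, Q* ≈ 357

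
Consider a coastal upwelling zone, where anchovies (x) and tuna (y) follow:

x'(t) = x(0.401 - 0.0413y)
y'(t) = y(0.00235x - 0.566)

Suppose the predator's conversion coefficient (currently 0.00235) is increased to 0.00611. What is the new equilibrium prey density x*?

x* ≈ 92.6

At the interior fixed point, setting dy/dt = 0 with y > 0 fixes x* = (predator death rate)/(xy coefficient) — independent of the other coefficients.
With the change, x* = 0.566/0.00611 = 92.6; it falls from 241.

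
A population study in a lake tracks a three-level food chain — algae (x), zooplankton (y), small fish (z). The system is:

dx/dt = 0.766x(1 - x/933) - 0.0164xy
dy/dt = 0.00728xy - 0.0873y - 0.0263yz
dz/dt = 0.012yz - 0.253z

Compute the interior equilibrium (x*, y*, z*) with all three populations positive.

From dz/dt = 0: 0.012y* = 0.253, so y* = 21.1.
From dx/dt = 0: 0.766(1 - x*/933) = 0.0164·21.1, giving x* = 933·(1 - 0.451) = 512.
From dy/dt = 0: 0.00728·512 - 0.0873 = 0.0263z*, so z* = 3.64/0.0263 = 138.

x* ≈ 512, y* ≈ 21.1, z* ≈ 138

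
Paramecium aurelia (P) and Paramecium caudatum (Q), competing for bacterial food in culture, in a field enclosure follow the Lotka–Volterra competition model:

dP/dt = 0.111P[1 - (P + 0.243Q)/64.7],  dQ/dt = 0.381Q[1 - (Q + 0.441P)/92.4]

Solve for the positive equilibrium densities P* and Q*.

P* ≈ 47.3, Q* ≈ 71.5

Setting both brackets to zero gives the nullclines P + 0.243Q = 64.7 and 0.441P + Q = 92.4.
Substituting Q = 92.4 - 0.441P into the first: P(1 - 0.243·0.441) = 64.7 - 0.243·92.4.
So P* = 42.2/0.893 = 47.3, and then Q* = 92.4 - 0.441·47.3 = 71.5.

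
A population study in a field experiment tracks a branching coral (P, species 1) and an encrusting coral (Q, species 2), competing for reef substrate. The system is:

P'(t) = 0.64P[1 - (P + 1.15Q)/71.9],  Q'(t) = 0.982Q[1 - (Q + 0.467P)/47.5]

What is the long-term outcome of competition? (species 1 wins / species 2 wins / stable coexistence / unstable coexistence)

stable coexistence

Compare the nullcline intercepts: K1/α12 = 71.9/1.15 = 62.5 > K2 = 47.5; K2/α21 = 47.5/0.467 = 102 > K1 = 71.9.
Since both inequalities hold, each species can invade when rare, so the interior equilibrium is stable.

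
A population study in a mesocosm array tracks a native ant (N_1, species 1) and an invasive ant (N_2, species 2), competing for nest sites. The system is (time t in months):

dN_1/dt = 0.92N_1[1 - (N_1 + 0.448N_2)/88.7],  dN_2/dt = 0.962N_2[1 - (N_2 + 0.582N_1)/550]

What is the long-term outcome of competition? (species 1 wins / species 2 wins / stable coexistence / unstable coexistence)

Compare the nullcline intercepts: K1/α12 = 88.7/0.448 = 198 < K2 = 550; K2/α21 = 550/0.582 = 945 > K1 = 88.7.
Since the inequalities point opposite ways, species 2 can invade but species 1 cannot.

species 2 excludes species 1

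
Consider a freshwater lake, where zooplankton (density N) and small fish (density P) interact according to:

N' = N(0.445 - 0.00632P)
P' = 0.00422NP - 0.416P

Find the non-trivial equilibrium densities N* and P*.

Set dP/dt = 0 with P > 0: 0.00422N - 0.416 = 0, so N* = 0.416/0.00422 = 98.6.
Set dN/dt = 0 with N > 0: 0.445 - 0.00632P = 0, so P* = 0.445/0.00632 = 70.4.

N* ≈ 98.6, P* ≈ 70.4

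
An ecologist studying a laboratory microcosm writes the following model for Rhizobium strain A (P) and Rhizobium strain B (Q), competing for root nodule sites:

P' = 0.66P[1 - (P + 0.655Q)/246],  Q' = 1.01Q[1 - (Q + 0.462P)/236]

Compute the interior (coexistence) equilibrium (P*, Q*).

P* ≈ 131, Q* ≈ 175

Setting both brackets to zero gives the nullclines P + 0.655Q = 246 and 0.462P + Q = 236.
Substituting Q = 236 - 0.462P into the first: P(1 - 0.655·0.462) = 246 - 0.655·236.
So P* = 91.4/0.697 = 131, and then Q* = 236 - 0.462·131 = 175.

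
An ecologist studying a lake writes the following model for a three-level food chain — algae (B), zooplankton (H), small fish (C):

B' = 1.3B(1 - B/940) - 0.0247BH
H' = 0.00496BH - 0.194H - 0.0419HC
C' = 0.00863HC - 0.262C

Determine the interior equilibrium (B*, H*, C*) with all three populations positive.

From dC/dt = 0: 0.00863H* = 0.262, so H* = 30.4.
From dB/dt = 0: 1.3(1 - B*/940) = 0.0247·30.4, giving B* = 940·(1 - 0.577) = 398.
From dH/dt = 0: 0.00496·398 - 0.194 = 0.0419C*, so C* = 1.78/0.0419 = 42.5.

B* ≈ 398, H* ≈ 30.4, C* ≈ 42.5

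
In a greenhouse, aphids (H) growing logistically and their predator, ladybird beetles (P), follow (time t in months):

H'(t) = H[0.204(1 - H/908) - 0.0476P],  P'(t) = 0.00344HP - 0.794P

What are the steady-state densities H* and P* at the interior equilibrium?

H* ≈ 231, P* ≈ 3.2

From dP/dt = 0 with P > 0: 0.00344H* = 0.794, so H* = 231.
Substitute into dH/dt = 0: 0.204(1 - 231/908) = 0.0476P*.
The bracket is 0.746, giving P* = 0.152/0.0476 = 3.2.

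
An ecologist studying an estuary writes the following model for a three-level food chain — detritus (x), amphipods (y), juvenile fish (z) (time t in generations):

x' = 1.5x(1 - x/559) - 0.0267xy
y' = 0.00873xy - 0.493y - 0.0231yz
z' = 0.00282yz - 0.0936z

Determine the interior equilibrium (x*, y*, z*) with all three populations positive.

x* ≈ 229, y* ≈ 33.2, z* ≈ 65.1

From dz/dt = 0: 0.00282y* = 0.0936, so y* = 33.2.
From dx/dt = 0: 1.5(1 - x*/559) = 0.0267·33.2, giving x* = 559·(1 - 0.591) = 229.
From dy/dt = 0: 0.00873·229 - 0.493 = 0.0231z*, so z* = 1.5/0.0231 = 65.1.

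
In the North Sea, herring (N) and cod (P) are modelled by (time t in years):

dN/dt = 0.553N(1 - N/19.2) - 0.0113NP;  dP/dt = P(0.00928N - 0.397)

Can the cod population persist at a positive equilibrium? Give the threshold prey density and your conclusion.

Threshold N = 42.8; K < 42.8, so no, the predator goes extinct.

The predator equation gives dP/dt > 0 only when N > 0.397/0.00928 = 42.8.
Without the predator, N → K = 19.2. Since 19.2 < 42.8, the predator cannot invade.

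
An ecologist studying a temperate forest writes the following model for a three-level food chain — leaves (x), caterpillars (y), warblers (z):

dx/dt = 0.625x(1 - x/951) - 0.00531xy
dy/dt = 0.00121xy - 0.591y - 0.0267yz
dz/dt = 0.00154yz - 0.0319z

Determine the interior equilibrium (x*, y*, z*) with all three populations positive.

x* ≈ 784, y* ≈ 20.7, z* ≈ 13.4

From dz/dt = 0: 0.00154y* = 0.0319, so y* = 20.7.
From dx/dt = 0: 0.625(1 - x*/951) = 0.00531·20.7, giving x* = 951·(1 - 0.176) = 784.
From dy/dt = 0: 0.00121·784 - 0.591 = 0.0267z*, so z* = 0.357/0.0267 = 13.4.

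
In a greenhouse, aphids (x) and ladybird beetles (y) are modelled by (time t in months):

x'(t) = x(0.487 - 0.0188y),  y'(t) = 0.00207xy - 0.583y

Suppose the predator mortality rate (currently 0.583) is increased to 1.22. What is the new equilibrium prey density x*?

x* ≈ 589

At the interior fixed point, setting dy/dt = 0 with y > 0 fixes x* = (predator death rate)/(xy coefficient) — independent of the other coefficients.
With the change, x* = 1.22/0.00207 = 589; it rises from 282.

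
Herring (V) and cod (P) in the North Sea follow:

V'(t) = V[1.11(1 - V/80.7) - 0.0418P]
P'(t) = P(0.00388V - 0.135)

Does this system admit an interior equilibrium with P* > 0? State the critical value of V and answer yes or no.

The predator equation gives dP/dt > 0 only when V > 0.135/0.00388 = 34.8.
Without the predator, V → K = 80.7. Since 80.7 > 34.8, the predator can invade and persist.

Threshold V = 34.8; K > 34.8, so yes, the predator persists.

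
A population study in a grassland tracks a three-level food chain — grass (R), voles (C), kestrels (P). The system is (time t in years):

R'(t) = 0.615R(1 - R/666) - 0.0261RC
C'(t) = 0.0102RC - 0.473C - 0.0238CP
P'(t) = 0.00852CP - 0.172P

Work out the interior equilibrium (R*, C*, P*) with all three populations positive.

From dP/dt = 0: 0.00852C* = 0.172, so C* = 20.2.
From dR/dt = 0: 0.615(1 - R*/666) = 0.0261·20.2, giving R* = 666·(1 - 0.857) = 95.4.
From dC/dt = 0: 0.0102·95.4 - 0.473 = 0.0238P*, so P* = 0.5/0.0238 = 21.

R* ≈ 95.4, C* ≈ 20.2, P* ≈ 21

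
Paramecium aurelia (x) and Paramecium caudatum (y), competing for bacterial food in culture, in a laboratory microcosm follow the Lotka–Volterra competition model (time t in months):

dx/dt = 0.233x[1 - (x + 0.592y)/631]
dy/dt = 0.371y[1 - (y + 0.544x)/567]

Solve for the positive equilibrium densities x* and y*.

x* ≈ 436, y* ≈ 330

Setting both brackets to zero gives the nullclines x + 0.592y = 631 and 0.544x + y = 567.
Substituting y = 567 - 0.544x into the first: x(1 - 0.592·0.544) = 631 - 0.592·567.
So x* = 295/0.678 = 436, and then y* = 567 - 0.544·436 = 330.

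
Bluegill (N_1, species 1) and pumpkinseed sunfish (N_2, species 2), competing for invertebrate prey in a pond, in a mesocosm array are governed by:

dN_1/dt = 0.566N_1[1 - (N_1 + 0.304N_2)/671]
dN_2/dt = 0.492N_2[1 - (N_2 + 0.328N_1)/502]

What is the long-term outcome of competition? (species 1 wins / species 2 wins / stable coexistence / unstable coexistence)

stable coexistence

Compare the nullcline intercepts: K1/α12 = 671/0.304 = 2210 > K2 = 502; K2/α21 = 502/0.328 = 1530 > K1 = 671.
Since both inequalities hold, each species can invade when rare, so the interior equilibrium is stable.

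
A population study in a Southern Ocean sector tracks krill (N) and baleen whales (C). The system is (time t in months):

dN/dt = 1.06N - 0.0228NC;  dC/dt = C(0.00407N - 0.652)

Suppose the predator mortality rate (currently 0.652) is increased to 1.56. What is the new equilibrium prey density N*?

At the interior fixed point, setting dC/dt = 0 with C > 0 fixes N* = (predator death rate)/(NC coefficient) — independent of the other coefficients.
With the change, N* = 1.56/0.00407 = 383; it rises from 160.

N* ≈ 383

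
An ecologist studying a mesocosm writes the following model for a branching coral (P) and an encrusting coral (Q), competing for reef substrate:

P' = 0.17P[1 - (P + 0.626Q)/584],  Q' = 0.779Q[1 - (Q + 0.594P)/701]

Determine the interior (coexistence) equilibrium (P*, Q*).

P* ≈ 231, Q* ≈ 564

Setting both brackets to zero gives the nullclines P + 0.626Q = 584 and 0.594P + Q = 701.
Substituting Q = 701 - 0.594P into the first: P(1 - 0.626·0.594) = 584 - 0.626·701.
So P* = 145/0.628 = 231, and then Q* = 701 - 0.594·231 = 564.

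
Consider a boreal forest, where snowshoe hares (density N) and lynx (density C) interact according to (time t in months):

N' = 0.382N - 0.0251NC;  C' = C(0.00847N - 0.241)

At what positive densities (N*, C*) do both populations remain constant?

N* ≈ 28.5, C* ≈ 15.2

Set dC/dt = 0 with C > 0: 0.00847N - 0.241 = 0, so N* = 0.241/0.00847 = 28.5.
Set dN/dt = 0 with N > 0: 0.382 - 0.0251C = 0, so C* = 0.382/0.0251 = 15.2.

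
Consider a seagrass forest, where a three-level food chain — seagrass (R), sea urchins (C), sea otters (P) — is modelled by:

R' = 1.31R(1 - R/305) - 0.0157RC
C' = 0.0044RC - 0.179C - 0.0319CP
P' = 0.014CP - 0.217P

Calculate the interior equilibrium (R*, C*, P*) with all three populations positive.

R* ≈ 248, C* ≈ 15.5, P* ≈ 28.6

From dP/dt = 0: 0.014C* = 0.217, so C* = 15.5.
From dR/dt = 0: 1.31(1 - R*/305) = 0.0157·15.5, giving R* = 305·(1 - 0.186) = 248.
From dC/dt = 0: 0.0044·248 - 0.179 = 0.0319P*, so P* = 0.914/0.0319 = 28.6.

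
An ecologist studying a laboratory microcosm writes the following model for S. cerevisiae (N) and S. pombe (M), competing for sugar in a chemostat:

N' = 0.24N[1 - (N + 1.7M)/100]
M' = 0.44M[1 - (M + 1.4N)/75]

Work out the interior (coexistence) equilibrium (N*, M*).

N* ≈ 19.9, M* ≈ 47.1

Setting both brackets to zero gives the nullclines N + 1.7M = 100 and 1.4N + M = 75.
Substituting M = 75 - 1.4N into the first: N(1 - 1.7·1.4) = 100 - 1.7·75.
So N* = -27.5/-1.38 = 19.9, and then M* = 75 - 1.4·19.9 = 47.1.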